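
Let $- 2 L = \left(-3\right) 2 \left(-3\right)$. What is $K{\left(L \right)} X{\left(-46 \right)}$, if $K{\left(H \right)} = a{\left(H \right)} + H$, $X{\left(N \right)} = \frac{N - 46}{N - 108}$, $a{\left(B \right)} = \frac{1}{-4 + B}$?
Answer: $- \frac{5428}{1001} \approx -5.4226$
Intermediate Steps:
$X{\left(N \right)} = \frac{-46 + N}{-108 + N}$
$L = -9$ ($L = - \frac{\left(-3\right) 2 \left(-3\right)}{2} = - \frac{\left(-6\right) \left(-3\right)}{2} = \left(- \frac{1}{2}\right) 18 = -9$)
$K{\left(H \right)} = H + \frac{1}{-4 + H}$ ($K{\left(H \right)} = \frac{1}{-4 + H} + H = H + \frac{1}{-4 + H}$)
$K{\left(L \right)} X{\left(-46 \right)} = \frac{1 - 9 \left(-4 - 9\right)}{-4 - 9} \frac{-46 - 46}{-108 - 46} = \frac{1 - -117}{-13} \frac{1}{-154} \left(-92\right) = - \frac{1 + 117}{13} \left(\left(- \frac{1}{154}\right) \left(-92\right)\right) = \left(- \frac{1}{13}\right) 118 \cdot \frac{46}{77} = \left(- \frac{118}{13}\right) \frac{46}{77} = - \frac{5428}{1001}$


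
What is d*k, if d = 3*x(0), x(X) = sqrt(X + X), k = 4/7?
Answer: 0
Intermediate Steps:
k = 4/7 (k = 4*(1/7) = 4/7 ≈ 0.57143)
x(X) = sqrt(2)*sqrt(X) (x(X) = sqrt(2*X) = sqrt(2)*sqrt(X))
d = 0 (d = 3*(sqrt(2)*sqrt(0)) = 3*(sqrt(2)*0) = 3*0 = 0)
d*k = 0*(4/7) = 0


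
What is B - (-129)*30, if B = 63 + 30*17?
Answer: 4443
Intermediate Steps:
B = 573 (B = 63 + 510 = 573)
B - (-129)*30 = 573 - (-129)*30 = 573 - 1*(-3870) = 573 + 3870 = 4443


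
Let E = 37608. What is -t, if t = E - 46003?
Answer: 8395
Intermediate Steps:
t = -8395 (t = 37608 - 46003 = -8395)
-t = -1*(-8395) = 8395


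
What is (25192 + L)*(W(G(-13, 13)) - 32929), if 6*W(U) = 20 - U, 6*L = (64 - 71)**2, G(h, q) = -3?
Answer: -29869908751/36 ≈ -8.2972e+8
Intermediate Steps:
L = 49/6 (L = (64 - 71)**2/6 = (1/6)*(-7)**2 = (1/6)*49 = 49/6 ≈ 8.1667)
W(U) = 10/3 - U/6 (W(U) = (20 - U)/6 = 10/3 - U/6)
(25192 + L)*(W(G(-13, 13)) - 32929) = (25192 + 49/6)*((10/3 - 1/6*(-3)) - 32929) = 151201*((10/3 + 1/2) - 32929)/6 = 151201*(23/6 - 32929)/6 = (151201/6)*(-197551/6) = -29869908751/36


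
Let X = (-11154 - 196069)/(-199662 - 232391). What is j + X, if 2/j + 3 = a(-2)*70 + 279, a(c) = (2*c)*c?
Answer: 87051267/180598154 ≈ 0.48202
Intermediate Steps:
a(c) = 2*c**2
j = 1/418 (j = 2/(-3 + ((2*(-2)**2)*70 + 279)) = 2/(-3 + ((2*4)*70 + 279)) = 2/(-3 + (8*70 + 279)) = 2/(-3 + (560 + 279)) = 2/(-3 + 839) = 2/836 = 2*(1/836) = 1/418 ≈ 0.0023923)
X = 207223/432053 (X = -207223/(-432053) = -207223*(-1/432053) = 207223/432053 ≈ 0.47962)
j + X = 1/418 + 207223/432053 = 87051267/180598154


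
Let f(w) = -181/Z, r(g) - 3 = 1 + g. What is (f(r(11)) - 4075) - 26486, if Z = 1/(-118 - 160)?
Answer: 19757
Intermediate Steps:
Z = -1/278 (Z = 1/(-278) = -1/278 ≈ -0.0035971)
r(g) = 4 + g (r(g) = 3 + (1 + g) = 4 + g)
f(w) = 50318 (f(w) = -181/(-1/278) = -181*(-278) = 50318)
(f(r(11)) - 4075) - 26486 = (50318 - 4075) - 26486 = 46243 - 26486 = 19757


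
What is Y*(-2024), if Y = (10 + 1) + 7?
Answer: -36432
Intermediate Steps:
Y = 18 (Y = 11 + 7 = 18)
Y*(-2024) = 18*(-2024) = -36432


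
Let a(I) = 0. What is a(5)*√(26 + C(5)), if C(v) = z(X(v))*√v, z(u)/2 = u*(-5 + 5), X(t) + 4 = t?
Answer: 0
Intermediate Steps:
X(t) = -4 + t
z(u) = 0 (z(u) = 2*(u*(-5 + 5)) = 2*(u*0) = 2*0 = 0)
C(v) = 0 (C(v) = 0*√v = 0)
a(5)*√(26 + C(5)) = 0*√(26 + 0) = 0*√26 = 0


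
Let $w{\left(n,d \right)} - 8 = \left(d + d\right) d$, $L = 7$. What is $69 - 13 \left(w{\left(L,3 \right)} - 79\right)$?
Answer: $758$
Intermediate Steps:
$w{\left(n,d \right)} = 8 + 2 d^{2}$ ($w{\left(n,d \right)} = 8 + \left(d + d\right) d = 8 + 2 d d = 8 + 2 d^{2}$)
$69 - 13 \left(w{\left(L,3 \right)} - 79\right) = 69 - 13 \left(\left(8 + 2 \cdot 3^{2}\right) - 79\right) = 69 - 13 \left(\left(8 + 2 \cdot 9\right) - 79\right) = 69 - 13 \left(\left(8 + 18\right) - 79\right) = 69 - 13 \left(26 - 79\right) = 69 - -689 = 69 + 689 = 758$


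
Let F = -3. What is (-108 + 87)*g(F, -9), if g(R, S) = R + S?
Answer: 252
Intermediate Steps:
(-108 + 87)*g(F, -9) = (-108 + 87)*(-3 - 9) = -21*(-12) = 252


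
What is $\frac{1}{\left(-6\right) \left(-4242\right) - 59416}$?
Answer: $- \frac{1}{33964} \approx -2.9443 \cdot 10^{-5}$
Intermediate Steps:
$\frac{1}{\left(-6\right) \left(-4242\right) - 59416} = \frac{1}{25452 - 59416} = \frac{1}{-33964} = - \frac{1}{33964}$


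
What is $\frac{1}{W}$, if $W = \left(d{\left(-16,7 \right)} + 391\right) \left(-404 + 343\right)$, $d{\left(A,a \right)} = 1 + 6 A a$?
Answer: $\frac{1}{17080} \approx 5.8548 \cdot 10^{-5}$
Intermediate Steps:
$d{\left(A,a \right)} = 1 + 6 A a$
$W = 17080$ ($W = \left(\left(1 + 6 \left(-16\right) 7\right) + 391\right) \left(-404 + 343\right) = \left(\left(1 - 672\right) + 391\right) \left(-61\right) = \left(-671 + 391\right) \left(-61\right) = \left(-280\right) \left(-61\right) = 17080$)
$\frac{1}{W} = \frac{1}{17080}$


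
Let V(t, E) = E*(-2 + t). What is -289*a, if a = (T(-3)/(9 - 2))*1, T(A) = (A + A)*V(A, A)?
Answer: 26010/7 ≈ 3715.7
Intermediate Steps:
T(A) = 2*A²*(-2 + A) (T(A) = (A + A)*(A*(-2 + A)) = (2*A)*(A*(-2 + A)) = 2*A²*(-2 + A))
a = -90/7 (a = ((2*(-3)²*(-2 - 3))/(9 - 2))*1 = ((2*9*(-5))/7)*1 = -90*⅐*1 = -90/7*1 = -90/7 ≈ -12.857)
-289*a = -289*(-90/7) = 26010/7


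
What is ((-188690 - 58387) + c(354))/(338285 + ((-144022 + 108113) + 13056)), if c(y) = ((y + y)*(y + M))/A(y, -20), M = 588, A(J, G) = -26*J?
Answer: -1070981/1366872 ≈ -0.78353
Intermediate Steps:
c(y) = -588/13 - y/13 (c(y) = ((y + y)*(y + 588))/((-26*y)) = ((2*y)*(588 + y))*(-1/(26*y)) = (2*y*(588 + y))*(-1/(26*y)) = -588/13 - y/13)
((-188690 - 58387) + c(354))/(338285 + ((-144022 + 108113) + 13056)) = ((-188690 - 58387) + (-588/13 - 1/13*354))/(338285 + ((-144022 + 108113) + 13056)) = (-247077 + (-588/13 - 354/13))/(338285 + (-35909 + 13056)) = (-247077 - 942/13)/(338285 - 22853) = -3212943/13/315432 = -3212943/13*1/315432 = -1070981/1366872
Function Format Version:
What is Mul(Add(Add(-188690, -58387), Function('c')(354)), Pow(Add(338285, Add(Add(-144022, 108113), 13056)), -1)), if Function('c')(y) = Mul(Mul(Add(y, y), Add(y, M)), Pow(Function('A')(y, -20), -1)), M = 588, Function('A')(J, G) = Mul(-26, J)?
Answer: Rational(-1070981, 1366872) ≈ -0.78353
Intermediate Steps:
Function('c')(y) = Add(Rational(-588, 13), Mul(Rational(-1, 13), y)) (Function('c')(y) = Mul(Mul(Add(y, y), Add(y, 588)), Pow(Mul(-26, y), -1)) = Mul(Mul(Mul(2, y), Add(588, y)), Mul(Rational(-1, 26), Pow(y, -1))) = Mul(Mul(2, y, Add(588, y)), Mul(Rational(-1, 26), Pow(y, -1))) = Add(Rational(-588, 13), Mul(Rational(-1, 13), y)))
Mul(Add(Add(-188690, -58387), Function('c')(354)), Pow(Add(338285, Add(Add(-144022, 108113), 13056)), -1)) = Mul(Add(Add(-188690, -58387), Add(Rational(-588, 13), Mul(Rational(-1, 13), 354))), Pow(Add(338285, Add(Add(-144022, 108113), 13056)), -1)) = Mul(Add(-247077, Add(Rational(-588, 13), Rational(-354, 13))), Pow(Add(338285, Add(-35909, 13056)), -1)) = Mul(Add(-247077, Rational(-942, 13)), Pow(Add(338285, -22853), -1)) = Mul(Rational(-3212943, 13), Pow(315432, -1)) = Mul(Rational(-3212943, 13), Rational(1, 315432)) = Rational(-1070981, 1366872)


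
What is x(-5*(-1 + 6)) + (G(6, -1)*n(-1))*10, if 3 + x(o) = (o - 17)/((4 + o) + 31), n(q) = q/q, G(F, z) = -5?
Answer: -286/5 ≈ -57.200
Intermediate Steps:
n(q) = 1
x(o) = -3 + (-17 + o)/(35 + o) (x(o) = -3 + (o - 17)/((4 + o) + 31) = -3 + (-17 + o)/(35 + o))
x(-5*(-1 + 6)) + (G(6, -1)*n(-1))*10 = 2*(-61 - (-5)*(-1 + 6))/(35 - 5*(-1 + 6)) - 5*1*10 = 2*(-61 - (-5)*5)/(35 - 5*5) - 5*10 = 2*(-61 - 1*(-25))/(35 - 25) - 50 = 2*(-61 + 25)/10 - 50 = 2*(⅒)*(-36) - 50 = -36/5 - 50 = -286/5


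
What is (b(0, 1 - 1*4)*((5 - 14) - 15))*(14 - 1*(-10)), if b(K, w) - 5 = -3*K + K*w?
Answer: -2880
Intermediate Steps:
b(K, w) = 5 - 3*K + K*w (b(K, w) = 5 + (-3*K + K*w) = 5 - 3*K + K*w)
(b(0, 1 - 1*4)*((5 - 14) - 15))*(14 - 1*(-10)) = ((5 - 3*0 + 0*(1 - 1*4))*((5 - 14) - 15))*(14 - 1*(-10)) = ((5 + 0 + 0*(1 - 4))*(-9 - 15))*(14 + 10) = ((5 + 0 + 0*(-3))*(-24))*24 = ((5 + 0 + 0)*(-24))*24 = (5*(-24))*24 = -120*24 = -2880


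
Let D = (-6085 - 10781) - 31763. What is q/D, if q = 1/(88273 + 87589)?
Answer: -1/8551993198 ≈ -1.1693e-10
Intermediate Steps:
D = -48629 (D = -16866 - 31763 = -48629)
q = 1/175862 ≈ 5.6863e-6
q/D = (1/175862)/(-48629) = (1/175862)*(-1/48629) = -1/8551993198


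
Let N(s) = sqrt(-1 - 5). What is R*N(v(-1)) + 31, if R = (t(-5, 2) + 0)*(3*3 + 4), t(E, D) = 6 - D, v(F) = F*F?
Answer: 31 + 52*I*sqrt(6) ≈ 31.0 + 127.37*I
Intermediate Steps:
v(F) = F**2
R = 52 (R = ((6 - 1*2) + 0)*(3*3 + 4) = ((6 - 2) + 0)*(9 + 4) = (4 + 0)*13 = 4*13 = 52)
N(s) = I*sqrt(6) (N(s) = sqrt(-6) = I*sqrt(6))
R*N(v(-1)) + 31 = 52*(I*sqrt(6)) + 31 = 52*I*sqrt(6) + 31 = 31 + 52*I*sqrt(6)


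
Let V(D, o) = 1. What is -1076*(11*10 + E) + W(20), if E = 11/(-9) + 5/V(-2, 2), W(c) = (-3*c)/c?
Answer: -1101851/9 ≈ -1.2243e+5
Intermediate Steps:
W(c) = -3
E = 34/9 (E = 11/(-9) + 5/1 = 11*(-⅑) + 5*1 = -11/9 + 5 = 34/9 ≈ 3.7778)
-1076*(11*10 + E) + W(20) = -1076*(11*10 + 34/9) - 3 = -1076*(110 + 34/9) - 3 = -1076*1024/9 - 3 = -1101824/9 - 3 = -1101851/9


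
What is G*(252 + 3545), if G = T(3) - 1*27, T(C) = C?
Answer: -91128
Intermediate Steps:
G = -24 (G = 3 - 1*27 = 3 - 27 = -24)
G*(252 + 3545) = -24*(252 + 3545) = -24*3797 = -91128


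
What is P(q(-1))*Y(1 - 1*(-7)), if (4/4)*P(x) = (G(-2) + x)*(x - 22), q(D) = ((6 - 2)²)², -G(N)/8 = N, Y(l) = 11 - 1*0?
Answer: 700128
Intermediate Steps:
Y(l) = 11 (Y(l) = 11 + 0 = 11)
G(N) = -8*N
q(D) = 256 (q(D) = (4²)² = 16² = 256)
P(x) = (-22 + x)*(16 + x) (P(x) = (-8*(-2) + x)*(x - 22) = (16 + x)*(-22 + x) = (-22 + x)*(16 + x))
P(q(-1))*Y(1 - 1*(-7)) = (-352 + 256² - 6*256)*11 = (-352 + 65536 - 1536)*11 = 63648*11 = 700128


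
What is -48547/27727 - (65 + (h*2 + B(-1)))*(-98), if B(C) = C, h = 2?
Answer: 184724181/27727 ≈ 6662.3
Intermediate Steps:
-48547/27727 - (65 + (h*2 + B(-1)))*(-98) = -48547/27727 - (65 + (2*2 - 1))*(-98) = -48547*1/27727 - (65 + (4 - 1))*(-98) = -48547/27727 - (65 + 3)*(-98) = -48547/27727 - 68*(-98) = -48547/27727 - 1*(-6664) = -48547/27727 + 6664 = 184724181/27727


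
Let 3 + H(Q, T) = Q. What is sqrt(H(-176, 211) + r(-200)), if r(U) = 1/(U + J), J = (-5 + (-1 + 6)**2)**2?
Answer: I*sqrt(71598)/20 ≈ 13.379*I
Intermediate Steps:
J = 400 (J = (-5 + 5**2)**2 = (-5 + 25)**2 = 20**2 = 400)
H(Q, T) = -3 + Q
r(U) = 1/(400 + U) (r(U) = 1/(U + 400) = 1/(400 + U))
sqrt(H(-176, 211) + r(-200)) = sqrt((-3 - 176) + 1/(400 - 200)) = sqrt(-179 + 1/200) = sqrt(-35799/200) = I*sqrt(71598)/20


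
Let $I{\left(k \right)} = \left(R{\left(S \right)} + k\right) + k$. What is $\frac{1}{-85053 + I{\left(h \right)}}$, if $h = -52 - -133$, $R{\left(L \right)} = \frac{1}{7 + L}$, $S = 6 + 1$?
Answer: $- \frac{14}{1188473} \approx -1.178 \cdot 10^{-5}$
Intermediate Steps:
$S = 7$
$h = 81$ ($h = -52 + 133 = 81$)
$I{\left(k \right)} = \frac{1}{14} + 2 k$ ($I{\left(k \right)} = \left(\frac{1}{7 + 7} + k\right) + k = \left(\frac{1}{14} + k\right) + k = \frac{1}{14} + 2 k$)
$\frac{1}{-85053 + I{\left(h \right)}} = \frac{1}{-85053 + \left(\frac{1}{14} + 2 \cdot 81\right)} = \frac{1}{-85053 + \left(\frac{1}{14} + 162\right)} = \frac{1}{-85053 + \frac{2269}{14}} = \frac{1}{- \frac{1188473}{14}} = - \frac{14}{1188473}$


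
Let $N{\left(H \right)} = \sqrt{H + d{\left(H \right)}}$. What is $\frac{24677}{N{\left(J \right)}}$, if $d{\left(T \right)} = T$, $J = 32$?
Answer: $\frac{24677}{8} \approx 3084.6$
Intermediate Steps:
$N{\left(H \right)} = \sqrt{2} \sqrt{H}$ ($N{\left(H \right)} = \sqrt{H + H} = \sqrt{2 H} = \sqrt{2} \sqrt{H}$)
$\frac{24677}{N{\left(J \right)}} = \frac{24677}{\sqrt{2} \sqrt{32}} = \frac{24677}{\sqrt{2} \cdot 4 \sqrt{2}} = \frac{24677}{8}$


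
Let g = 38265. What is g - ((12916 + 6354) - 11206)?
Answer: 30201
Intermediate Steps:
g - ((12916 + 6354) - 11206) = 38265 - ((12916 + 6354) - 11206) = 38265 - (19270 - 11206) = 38265 - 1*8064 = 38265 - 8064 = 30201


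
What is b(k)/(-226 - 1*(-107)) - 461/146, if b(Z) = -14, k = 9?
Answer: -7545/2482 ≈ -3.0399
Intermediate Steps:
b(k)/(-226 - 1*(-107)) - 461/146 = -14/(-226 - 1*(-107)) - 461/146 = -14/(-226 + 107) - 461*1/146 = -14/(-119) - 461/146 = -14*(-1/119) - 461/146 = 2/17 - 461/146 = -7545/2482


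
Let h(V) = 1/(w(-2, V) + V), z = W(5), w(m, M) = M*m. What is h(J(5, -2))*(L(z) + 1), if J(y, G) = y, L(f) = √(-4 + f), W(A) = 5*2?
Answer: -⅕ - √6/5 ≈ -0.68990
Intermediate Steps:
W(A) = 10
z = 10
h(V) = -1/V (h(V) = 1/(V*(-2) + V) = 1/(-2*V + V) = 1/(-V) = -1/V)
h(J(5, -2))*(L(z) + 1) = (-1/5)*(√(-4 + 10) + 1) = (-1*⅕)*(√6 + 1) = -(1 + √6)/5 = -⅕ - √6/5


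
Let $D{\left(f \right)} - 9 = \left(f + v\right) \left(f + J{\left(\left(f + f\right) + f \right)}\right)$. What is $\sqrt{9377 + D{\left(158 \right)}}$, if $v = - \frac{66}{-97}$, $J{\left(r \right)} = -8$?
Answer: $\frac{\sqrt{312266474}}{97} \approx 182.18$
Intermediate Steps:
$v = \frac{66}{97}$ ($v = \left(-66\right) \left(- \frac{1}{97}\right) = \frac{66}{97} \approx 0.68041$)
$D{\left(f \right)} = 9 + \left(-8 + f\right) \left(\frac{66}{97} + f\right)$ ($D{\left(f \right)} = 9 + \left(f + \frac{66}{97}\right) \left(f - 8\right) = 9 + \left(\frac{66}{97} + f\right) \left(-8 + f\right) = 9 + \left(-8 + f\right) \left(\frac{66}{97} + f\right)$)
$\sqrt{9377 + D{\left(158 \right)}} = \sqrt{9377 + \left(\frac{345}{97} + 158^{2} - \frac{112180}{97}\right)} = \sqrt{9377 + \left(\frac{345}{97} + 24964 - \frac{112180}{97}\right)} = \sqrt{9377 + \frac{2309673}{97}} = \sqrt{\frac{3219242}{97}} = \frac{\sqrt{312266474}}{97}$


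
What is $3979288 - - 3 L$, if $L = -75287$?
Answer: $3753427$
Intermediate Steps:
$3979288 - - 3 L = 3979288 - \left(-3\right) \left(-75287\right) = 3979288 - 225861 = 3753427$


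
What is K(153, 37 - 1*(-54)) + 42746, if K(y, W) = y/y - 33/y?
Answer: 2180086/51 ≈ 42747.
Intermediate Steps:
K(y, W) = 1 - 33/y
K(153, 37 - 1*(-54)) + 42746 = (-33 + 153)/153 + 42746 = (1/153)*120 + 42746 = 40/51 + 42746 = 2180086/51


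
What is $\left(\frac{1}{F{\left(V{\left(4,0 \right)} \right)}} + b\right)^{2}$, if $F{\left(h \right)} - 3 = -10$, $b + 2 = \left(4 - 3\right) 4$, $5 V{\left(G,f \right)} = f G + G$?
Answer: $\frac{169}{49} \approx 3.449$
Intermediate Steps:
$V{\left(G,f \right)} = \frac{G}{5} + \frac{G f}{5}$ ($V{\left(G,f \right)} = \frac{f G + G}{5} = \frac{G f + G}{5} = \frac{G + G f}{5} = \frac{G}{5} + \frac{G f}{5}$)
$b = 2$ ($b = -2 + \left(4 - 3\right) 4 = -2 + 1 \cdot 4 = -2 + 4 = 2$)
$F{\left(h \right)} = -7$ ($F{\left(h \right)} = 3 - 10 = -7$)
$\left(\frac{1}{F{\left(V{\left(4,0 \right)} \right)}} + b\right)^{2} = \left(\frac{1}{-7} + 2\right)^{2} = \left(- \frac{1}{7} + 2\right)^{2} = \left(\frac{13}{7}\right)^{2} = \frac{169}{49}$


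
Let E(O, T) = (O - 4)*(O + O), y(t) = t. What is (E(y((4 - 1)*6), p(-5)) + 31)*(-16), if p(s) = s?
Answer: -8560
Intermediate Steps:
E(O, T) = 2*O*(-4 + O) (E(O, T) = (-4 + O)*(2*O) = 2*O*(-4 + O))
(E(y((4 - 1)*6), p(-5)) + 31)*(-16) = (2*((4 - 1)*6)*(-4 + (4 - 1)*6) + 31)*(-16) = (2*(3*6)*(-4 + 3*6) + 31)*(-16) = (2*18*(-4 + 18) + 31)*(-16) = (2*18*14 + 31)*(-16) = (504 + 31)*(-16) = 535*(-16) = -8560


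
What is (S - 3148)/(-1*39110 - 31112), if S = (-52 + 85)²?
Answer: 2059/70222 ≈ 0.029321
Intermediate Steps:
S = 1089 (S = 33² = 1089)
(S - 3148)/(-1*39110 - 31112) = (1089 - 3148)/(-1*39110 - 31112) = -2059/(-39110 - 31112) = -2059/(-70222) = -2059*(-1/70222) = 2059/70222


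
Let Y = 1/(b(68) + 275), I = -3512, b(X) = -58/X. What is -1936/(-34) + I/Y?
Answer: -16366708/17 ≈ -9.6275e+5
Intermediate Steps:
Y = 34/9321 (Y = 1/(-58/68 + 275) = 1/(-58*1/68 + 275) = 1/(-29/34 + 275) = 1/(9321/34) = 34/9321 ≈ 0.0036477)
-1936/(-34) + I/Y = -1936/(-34) - 3512/34/9321 = -1936*(-1/34) - 3512*9321/34 = 968/17 - 16367676/17 = -16366708/17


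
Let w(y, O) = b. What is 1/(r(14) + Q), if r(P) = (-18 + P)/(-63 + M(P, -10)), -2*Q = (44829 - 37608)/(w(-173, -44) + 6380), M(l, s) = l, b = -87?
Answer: -3038/1495 ≈ -2.0321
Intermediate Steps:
w(y, O) = -87
Q = -249/434 (Q = -(44829 - 37608)/(2*(-87 + 6380)) = -7221/(2*6293) = -½*249/217 = -249/434 ≈ -0.57373)
r(P) = (-18 + P)/(-63 + P)
1/(r(14) + Q) = 1/((-18 + 14)/(-63 + 14) - 249/434) = 1/(-4/(-49) - 249/434) = 1/(-1/49*(-4) - 249/434) = 1/(4/49 - 249/434) = 1/(-1495/3038) = -3038/1495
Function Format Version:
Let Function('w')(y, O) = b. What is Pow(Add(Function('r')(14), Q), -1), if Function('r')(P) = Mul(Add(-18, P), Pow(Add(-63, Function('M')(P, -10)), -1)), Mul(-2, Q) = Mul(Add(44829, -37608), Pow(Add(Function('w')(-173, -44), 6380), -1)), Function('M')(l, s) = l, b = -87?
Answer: Rational(-3038, 1495) ≈ -2.0321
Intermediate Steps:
Function('w')(y, O) = -87
Q = Rational(-249, 434) (Q = Mul(Rational(-1, 2), Mul(Add(44829, -37608), Pow(Add(-87, 6380), -1))) = Mul(Rational(-1, 2), Mul(7221, Pow(6293, -1))) = Mul(Rational(-1, 2), Mul(7221, Rational(1, 6293))) = Mul(Rational(-1, 2), Rational(249, 217)) = Rational(-249, 434) ≈ -0.57373)
Function('r')(P) = Mul(Pow(Add(-63, P), -1), Add(-18, P)) (Function('r')(P) = Mul(Add(-18, P), Pow(Add(-63, P), -1)) = Mul(Pow(Add(-63, P), -1), Add(-18, P)))
Pow(Add(Function('r')(14), Q), -1) = Pow(Add(Mul(Pow(Add(-63, 14), -1), Add(-18, 14)), Rational(-249, 434)), -1) = Pow(Add(Mul(Pow(-49, -1), -4), Rational(-249, 434)), -1) = Pow(Add(Mul(Rational(-1, 49), -4), Rational(-249, 434)), -1) = Pow(Add(Rational(4, 49), Rational(-249, 434)), -1) = Pow(Rational(-1495, 3038), -1) = Rational(-3038, 1495)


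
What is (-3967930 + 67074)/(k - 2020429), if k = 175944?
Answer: 3900856/1844485 ≈ 2.1149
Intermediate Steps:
(-3967930 + 67074)/(k - 2020429) = (-3967930 + 67074)/(175944 - 2020429) = -3900856/(-1844485) = -3900856*(-1/1844485) = 3900856/1844485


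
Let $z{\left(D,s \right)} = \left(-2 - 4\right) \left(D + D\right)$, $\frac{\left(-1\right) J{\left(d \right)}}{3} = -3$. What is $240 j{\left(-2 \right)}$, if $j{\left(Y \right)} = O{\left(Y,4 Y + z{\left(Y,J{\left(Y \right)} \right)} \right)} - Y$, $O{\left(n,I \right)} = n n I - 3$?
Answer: $15120$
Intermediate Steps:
$J{\left(d \right)} = 9$ ($J{\left(d \right)} = \left(-3\right) \left(-3\right) = 9$)
$z{\left(D,s \right)} = - 12 D$ ($z{\left(D,s \right)} = - 6 \cdot 2 D = - 12 D$)
$O{\left(n,I \right)} = -3 + I n^{2}$ ($O{\left(n,I \right)} = n^{2} I - 3 = I n^{2} - 3 = -3 + I n^{2}$)
$j{\left(Y \right)} = -3 - Y - 8 Y^{3}$ ($j{\left(Y \right)} = \left(-3 + \left(4 Y - 12 Y\right) Y^{2}\right) - Y = \left(-3 + - 8 Y Y^{2}\right) - Y = \left(-3 - 8 Y^{3}\right) - Y = -3 - Y - 8 Y^{3}$)
$240 j{\left(-2 \right)} = 240 \left(-3 - -2 - 8 \left(-2\right)^{3}\right) = 240 \left(-3 + 2 - -64\right) = 240 \left(-3 + 2 + 64\right) = 240 \cdot 63 = 15120$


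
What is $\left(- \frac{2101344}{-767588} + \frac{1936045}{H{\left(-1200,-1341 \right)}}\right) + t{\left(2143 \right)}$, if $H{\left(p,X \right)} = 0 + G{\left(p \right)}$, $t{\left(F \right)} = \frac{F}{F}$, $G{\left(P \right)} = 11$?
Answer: $\frac{371529116928}{2110867} \approx 1.7601 \cdot 10^{5}$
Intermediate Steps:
$t{\left(F \right)} = 1$
$H{\left(p,X \right)} = 11$ ($H{\left(p,X \right)} = 0 + 11 = 11$)
$\left(- \frac{2101344}{-767588} + \frac{1936045}{H{\left(-1200,-1341 \right)}}\right) + t{\left(2143 \right)} = \left(- \frac{2101344}{-767588} + \frac{1936045}{11}\right) + 1 = \left(\left(-2101344\right) \left(- \frac{1}{767588}\right) + 1936045 \cdot \frac{1}{11}\right) + 1 = \left(\frac{525336}{191897} + \frac{1936045}{11}\right) + 1 = \frac{371527006061}{2110867} + 1 = \frac{371529116928}{2110867}$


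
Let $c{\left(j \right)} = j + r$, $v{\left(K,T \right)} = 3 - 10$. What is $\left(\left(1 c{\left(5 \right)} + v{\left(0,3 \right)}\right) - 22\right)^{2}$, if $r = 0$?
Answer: $576$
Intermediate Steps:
$v{\left(K,T \right)} = -7$ ($v{\left(K,T \right)} = 3 - 10 = -7$)
$c{\left(j \right)} = j$ ($c{\left(j \right)} = j + 0 = j$)
$\left(\left(1 c{\left(5 \right)} + v{\left(0,3 \right)}\right) - 22\right)^{2} = \left(\left(1 \cdot 5 - 7\right) - 22\right)^{2} = \left(\left(5 - 7\right) - 22\right)^{2} = \left(-2 - 22\right)^{2} = \left(-24\right)^{2} = 576$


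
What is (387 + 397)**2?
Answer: 614656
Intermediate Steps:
(387 + 397)**2 = 784**2 = 614656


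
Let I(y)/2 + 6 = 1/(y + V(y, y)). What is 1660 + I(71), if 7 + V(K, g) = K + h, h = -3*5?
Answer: 98881/60 ≈ 1648.0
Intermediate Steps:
h = -15
V(K, g) = -22 + K (V(K, g) = -7 + (K - 15) = -7 + (-15 + K) = -22 + K)
I(y) = -12 + 2/(-22 + 2*y) (I(y) = -12 + 2/(y + (-22 + y)) = -12 + 2/(-22 + 2*y))
1660 + I(71) = 1660 + (133 - 12*71)/(-11 + 71) = 1660 + (133 - 852)/60 = 1660 + (1/60)*(-719) = 1660 - 719/60 = 98881/60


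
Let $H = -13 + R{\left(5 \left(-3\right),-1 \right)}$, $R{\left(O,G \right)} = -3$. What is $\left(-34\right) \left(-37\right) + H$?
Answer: $1242$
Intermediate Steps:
$H = -16$ ($H = -13 - 3 = -16$)
$\left(-34\right) \left(-37\right) + H = \left(-34\right) \left(-37\right) - 16 = 1258 - 16 = 1242$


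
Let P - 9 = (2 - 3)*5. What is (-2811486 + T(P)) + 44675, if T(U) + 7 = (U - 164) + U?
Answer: -2766974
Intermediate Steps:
P = 4 (P = 9 + (2 - 3)*5 = 9 - 1*5 = 9 - 5 = 4)
T(U) = -171 + 2*U (T(U) = -7 + ((U - 164) + U) = -7 + ((-164 + U) + U) = -7 + (-164 + 2*U) = -171 + 2*U)
(-2811486 + T(P)) + 44675 = (-2811486 + (-171 + 2*4)) + 44675 = (-2811486 + (-171 + 8)) + 44675 = (-2811486 - 163) + 44675 = -2811649 + 44675 = -2766974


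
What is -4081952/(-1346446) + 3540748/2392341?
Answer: 7266423555620/1610578985043 ≈ 4.5117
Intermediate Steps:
-4081952/(-1346446) + 3540748/2392341 = -4081952*(-1/1346446) + 3540748*(1/2392341) = 2040976/673223 + 3540748/2392341 = 7266423555620/1610578985043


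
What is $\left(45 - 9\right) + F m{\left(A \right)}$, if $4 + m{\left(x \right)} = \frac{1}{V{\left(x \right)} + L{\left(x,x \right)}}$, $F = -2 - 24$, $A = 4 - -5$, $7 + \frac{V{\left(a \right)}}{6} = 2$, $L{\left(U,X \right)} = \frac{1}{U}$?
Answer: $\frac{37894}{269} \approx 140.87$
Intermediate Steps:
$V{\left(a \right)} = -30$ ($V{\left(a \right)} = -42 + 6 \cdot 2 = -42 + 12 = -30$)
$A = 9$ ($A = 4 + 5 = 9$)
$F = -26$ ($F = -2 - 24 = -26$)
$m{\left(x \right)} = -4 + \frac{1}{-30 + \frac{1}{x}}$
$\left(45 - 9\right) + F m{\left(A \right)} = \left(45 - 9\right) - 26 \frac{4 - 1089}{-1 + 30 \cdot 9} = 36 - 26 \frac{4 - 1089}{-1 + 270} = 36 - 26 \cdot \frac{1}{269} \left(-1085\right) = 36 - - \frac{28210}{269} = 36 + \frac{28210}{269} = \frac{37894}{269}$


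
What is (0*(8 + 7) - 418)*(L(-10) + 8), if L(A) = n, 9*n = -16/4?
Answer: -28424/9 ≈ -3158.2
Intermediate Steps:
n = -4/9 (n = (-16/4)/9 = (-16*1/4)/9 = (1/9)*(-4) = -4/9 ≈ -0.44444)
L(A) = -4/9
(0*(8 + 7) - 418)*(L(-10) + 8) = (0*(8 + 7) - 418)*(-4/9 + 8) = (0*15 - 418)*(68/9) = (0 - 418)*(68/9) = -418*68/9 = -28424/9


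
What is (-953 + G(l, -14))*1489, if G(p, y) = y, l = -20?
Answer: -1439863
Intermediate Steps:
(-953 + G(l, -14))*1489 = (-953 - 14)*1489 = -967*1489 = -1439863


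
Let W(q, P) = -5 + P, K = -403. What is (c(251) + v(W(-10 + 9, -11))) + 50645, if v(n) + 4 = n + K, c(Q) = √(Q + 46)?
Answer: 50222 + 3*√33 ≈ 50239.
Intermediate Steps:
c(Q) = √(46 + Q)
v(n) = -407 + n (v(n) = -4 + (n - 403) = -4 + (-403 + n) = -407 + n)
(c(251) + v(W(-10 + 9, -11))) + 50645 = (√(46 + 251) + (-407 + (-5 - 11))) + 50645 = (√297 + (-407 - 16)) + 50645 = (3*√33 - 423) + 50645 = (-423 + 3*√33) + 50645 = 50222 + 3*√33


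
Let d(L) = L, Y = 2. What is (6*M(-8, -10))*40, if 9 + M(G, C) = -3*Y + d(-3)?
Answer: -4320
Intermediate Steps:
M(G, C) = -18 (M(G, C) = -9 + (-3*2 - 3) = -9 + (-6 - 3) = -9 - 9 = -18)
(6*M(-8, -10))*40 = (6*(-18))*40 = -108*40 = -4320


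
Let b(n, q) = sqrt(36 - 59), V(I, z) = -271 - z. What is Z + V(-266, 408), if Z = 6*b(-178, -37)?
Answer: -679 + 6*I*sqrt(23) ≈ -679.0 + 28.775*I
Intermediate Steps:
b(n, q) = I*sqrt(23) (b(n, q) = sqrt(-23) = I*sqrt(23))
Z = 6*I*sqrt(23) (Z = 6*(I*sqrt(23)) = 6*I*sqrt(23) ≈ 28.775*I)
Z + V(-266, 408) = 6*I*sqrt(23) + (-271 - 1*408) = 6*I*sqrt(23) + (-271 - 408) = 6*I*sqrt(23) - 679 = -679 + 6*I*sqrt(23)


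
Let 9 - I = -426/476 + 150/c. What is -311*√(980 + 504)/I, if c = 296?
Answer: -10954664*√371/165345 ≈ -1276.1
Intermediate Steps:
I = 165345/17612 (I = 9 - (-426/476 + 150/296) = 9 - (-426*1/476 + 150*(1/296)) = 9 - (-213/238 + 75/148) = 9 - 1*(-6837/17612) = 9 + 6837/17612 = 165345/17612 ≈ 9.3882)
-311*√(980 + 504)/I = -311*√(980 + 504)/165345/17612 = -311*√1484*17612/165345 = -311*2*√371*17612/165345 = -10954664*√371/165345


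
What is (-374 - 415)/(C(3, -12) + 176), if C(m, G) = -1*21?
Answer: -789/155 ≈ -5.0903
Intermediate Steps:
C(m, G) = -21
(-374 - 415)/(C(3, -12) + 176) = (-374 - 415)/(-21 + 176) = -789/155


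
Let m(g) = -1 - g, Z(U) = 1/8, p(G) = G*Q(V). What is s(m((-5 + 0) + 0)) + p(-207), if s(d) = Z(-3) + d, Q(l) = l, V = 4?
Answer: -6591/8 ≈ -823.88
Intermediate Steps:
p(G) = 4*G (p(G) = G*4 = 4*G)
Z(U) = 1/8
s(d) = 1/8 + d
s(m((-5 + 0) + 0)) + p(-207) = (1/8 + (-1 - ((-5 + 0) + 0))) + 4*(-207) = (1/8 + (-1 - (-5 + 0))) - 828 = (1/8 + (-1 - 1*(-5))) - 828 = (1/8 + (-1 + 5)) - 828 = (1/8 + 4) - 828 = 33/8 - 828 = -6591/8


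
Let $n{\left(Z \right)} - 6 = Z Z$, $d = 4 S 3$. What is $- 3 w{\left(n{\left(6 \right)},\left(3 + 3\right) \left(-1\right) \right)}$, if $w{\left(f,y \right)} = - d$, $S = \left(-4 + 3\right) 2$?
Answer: $-72$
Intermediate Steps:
$S = -2$ ($S = \left(-1\right) 2 = -2$)
$d = -24$ ($d = 4 \left(-2\right) 3 = \left(-8\right) 3 = -24$)
$n{\left(Z \right)} = 6 + Z^{2}$ ($n{\left(Z \right)} = 6 + Z Z = 6 + Z^{2}$)
$w{\left(f,y \right)} = 24$ ($w{\left(f,y \right)} = \left(-1\right) \left(-24\right) = 24$)
$- 3 w{\left(n{\left(6 \right)},\left(3 + 3\right) \left(-1\right) \right)} = \left(-3\right) 24 = -72$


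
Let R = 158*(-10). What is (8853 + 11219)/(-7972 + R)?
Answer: -2509/1194 ≈ -2.1013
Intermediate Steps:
R = -1580
(8853 + 11219)/(-7972 + R) = (8853 + 11219)/(-7972 - 1580) = 20072/(-9552) = 20072*(-1/9552) = -2509/1194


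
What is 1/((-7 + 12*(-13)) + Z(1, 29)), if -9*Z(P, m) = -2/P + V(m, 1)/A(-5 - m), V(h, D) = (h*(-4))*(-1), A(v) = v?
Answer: -153/24847 ≈ -0.0061577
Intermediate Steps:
V(h, D) = 4*h (V(h, D) = -4*h*(-1) = 4*h)
Z(P, m) = 2/(9*P) - 4*m/(9*(-5 - m)) (Z(P, m) = -(-2/P + (4*m)/(-5 - m))/9 = -(-2/P + 4*m/(-5 - m))/9 = 2/(9*P) - 4*m/(9*(-5 - m)))
1/((-7 + 12*(-13)) + Z(1, 29)) = 1/((-7 + 12*(-13)) + (2/9)*(5 + 29 + 2*1*29)/(1*(5 + 29))) = 1/((-7 - 156) + (2/9)*1*(5 + 29 + 58)/34) = 1/(-163 + (2/9)*1*(1/34)*92) = 1/(-163 + 92/153) = 1/(-24847/153) = -153/24847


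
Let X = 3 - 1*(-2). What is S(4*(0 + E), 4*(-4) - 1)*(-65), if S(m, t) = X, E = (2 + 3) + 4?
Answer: -325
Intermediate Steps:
E = 9 (E = 5 + 4 = 9)
X = 5 (X = 3 + 2 = 5)
S(m, t) = 5
S(4*(0 + E), 4*(-4) - 1)*(-65) = 5*(-65) = -325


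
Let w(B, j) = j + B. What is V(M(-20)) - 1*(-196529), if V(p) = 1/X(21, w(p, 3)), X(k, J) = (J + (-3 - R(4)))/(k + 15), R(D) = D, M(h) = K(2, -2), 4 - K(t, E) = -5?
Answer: 982681/5 ≈ 1.9654e+5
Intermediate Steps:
K(t, E) = 9 (K(t, E) = 4 - 1*(-5) = 4 + 5 = 9)
M(h) = 9
w(B, j) = B + j
X(k, J) = (-7 + J)/(15 + k) (X(k, J) = (J + (-3 - 1*4))/(k + 15) = (J + (-3 - 4))/(15 + k) = (J - 7)/(15 + k) = (-7 + J)/(15 + k))
V(p) = 1/(-⅑ + p/36) (V(p) = 1/((-7 + (p + 3))/(15 + 21)) = 1/((-7 + (3 + p))/36) = 1/((-4 + p)/36) = 1/(-⅑ + p/36))
V(M(-20)) - 1*(-196529) = 36/(-4 + 9) - 1*(-196529) = 36/5 + 196529 = 982681/5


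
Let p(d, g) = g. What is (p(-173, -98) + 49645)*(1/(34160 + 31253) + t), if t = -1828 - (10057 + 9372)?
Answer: -68894317684580/65413 ≈ -1.0532e+9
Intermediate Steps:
t = -21257 (t = -1828 - 1*19429 = -1828 - 19429 = -21257)
(p(-173, -98) + 49645)*(1/(34160 + 31253) + t) = (-98 + 49645)*(1/(34160 + 31253) - 21257) = 49547*(1/65413 - 21257) = 49547*(-1390484140/65413) = -68894317684580/65413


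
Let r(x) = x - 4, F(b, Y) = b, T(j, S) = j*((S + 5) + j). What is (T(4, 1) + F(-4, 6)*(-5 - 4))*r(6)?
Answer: 152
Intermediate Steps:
T(j, S) = j*(5 + S + j) (T(j, S) = j*((5 + S) + j) = j*(5 + S + j))
r(x) = -4 + x
(T(4, 1) + F(-4, 6)*(-5 - 4))*r(6) = (4*(5 + 1 + 4) - 4*(-5 - 4))*(-4 + 6) = (4*10 - 4*(-9))*2 = (40 + 36)*2 = 76*2 = 152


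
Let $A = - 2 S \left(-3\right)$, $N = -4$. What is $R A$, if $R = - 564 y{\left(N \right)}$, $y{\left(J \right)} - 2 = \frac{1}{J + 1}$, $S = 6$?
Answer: $-33840$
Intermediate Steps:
$y{\left(J \right)} = 2 + \frac{1}{1 + J}$ ($y{\left(J \right)} = 2 + \frac{1}{J + 1} = 2 + \frac{1}{1 + J}$)
$A = 36$ ($A = \left(-2\right) 6 \left(-3\right) = \left(-12\right) \left(-3\right) = 36$)
$R = -940$ ($R = - 564 \frac{3 + 2 \left(-4\right)}{1 - 4} = - 564 \frac{3 - 8}{-3} = - 564 \left(\left(- \frac{1}{3}\right) \left(-5\right)\right) = \left(-564\right) \frac{5}{3} = -940$)
$R A = \left(-940\right) 36 = -33840$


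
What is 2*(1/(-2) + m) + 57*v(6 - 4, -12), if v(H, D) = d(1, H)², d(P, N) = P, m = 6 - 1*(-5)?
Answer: 78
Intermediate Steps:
m = 11 (m = 6 + 5 = 11)
v(H, D) = 1 (v(H, D) = 1² = 1)
2*(1/(-2) + m) + 57*v(6 - 4, -12) = 2*(1/(-2) + 11) + 57*1 = 2*(-½ + 11) + 57 = 2*(21/2) + 57 = 21 + 57 = 78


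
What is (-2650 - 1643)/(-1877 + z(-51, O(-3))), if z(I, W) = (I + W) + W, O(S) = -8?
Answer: 53/24 ≈ 2.2083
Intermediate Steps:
z(I, W) = I + 2*W
(-2650 - 1643)/(-1877 + z(-51, O(-3))) = (-2650 - 1643)/(-1877 + (-51 + 2*(-8))) = -4293/(-1877 + (-51 - 16)) = -4293/(-1877 - 67) = -4293/(-1944) = -4293*(-1/1944) = 53/24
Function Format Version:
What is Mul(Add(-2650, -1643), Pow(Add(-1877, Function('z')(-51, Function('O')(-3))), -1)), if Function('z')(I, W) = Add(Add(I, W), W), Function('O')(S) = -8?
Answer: Rational(53, 24) ≈ 2.2083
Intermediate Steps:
Function('z')(I, W) = Add(I, Mul(2, W))
Mul(Add(-2650, -1643), Pow(Add(-1877, Function('z')(-51, Function('O')(-3))), -1)) = Mul(Add(-2650, -1643), Pow(Add(-1877, Add(-51, Mul(2, -8))), -1)) = Mul(-4293, Pow(Add(-1877, Add(-51, -16)), -1)) = Mul(-4293, Pow(Add(-1877, -67), -1)) = Mul(-4293, Pow(-1944, -1)) = Mul(-4293, Rational(-1, 1944)) = Rational(53, 24)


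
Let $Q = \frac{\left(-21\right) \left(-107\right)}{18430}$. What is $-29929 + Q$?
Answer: $- \frac{551589223}{18430} \approx -29929.0$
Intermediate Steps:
$Q = \frac{2247}{18430}$ ($Q = 2247 \cdot \frac{1}{18430} = \frac{2247}{18430} \approx 0.12192$)
$-29929 + Q = -29929 + \frac{2247}{18430} = - \frac{551589223}{18430}$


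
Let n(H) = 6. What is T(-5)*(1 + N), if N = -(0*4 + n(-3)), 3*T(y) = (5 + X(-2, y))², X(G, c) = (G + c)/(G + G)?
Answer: -1215/16 ≈ -75.938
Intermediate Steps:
X(G, c) = (G + c)/(2*G) (X(G, c) = (G + c)/((2*G)) = (G + c)*(1/(2*G)) = (G + c)/(2*G))
T(y) = (11/2 - y/4)²/3 (T(y) = (5 + (½)*(-2 + y)/(-2))²/3 = (5 + (½)*(-½)*(-2 + y))²/3 = (5 + (½ - y/4))²/3 = (11/2 - y/4)²/3)
N = -6 (N = -(0*4 + 6) = -(0 + 6) = -1*6 = -6)
T(-5)*(1 + N) = ((22 - 1*(-5))²/48)*(1 - 6) = ((22 + 5)²/48)*(-5) = ((1/48)*27²)*(-5) = ((1/48)*729)*(-5) = (243/16)*(-5) = -1215/16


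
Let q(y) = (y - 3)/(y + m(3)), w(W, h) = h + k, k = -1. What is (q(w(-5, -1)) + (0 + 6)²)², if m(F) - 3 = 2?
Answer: 10609/9 ≈ 1178.8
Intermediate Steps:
m(F) = 5 (m(F) = 3 + 2 = 5)
w(W, h) = -1 + h (w(W, h) = h - 1 = -1 + h)
q(y) = (-3 + y)/(5 + y) (q(y) = (y - 3)/(y + 5) = (-3 + y)/(5 + y))
(q(w(-5, -1)) + (0 + 6)²)² = ((-3 + (-1 - 1))/(5 + (-1 - 1)) + (0 + 6)²)² = ((-3 - 2)/(5 - 2) + 6²)² = (-5/3 + 36)² = (103/3)² = 10609/9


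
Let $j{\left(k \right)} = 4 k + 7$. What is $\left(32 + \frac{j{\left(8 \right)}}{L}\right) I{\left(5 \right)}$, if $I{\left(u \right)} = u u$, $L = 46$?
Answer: $\frac{37775}{46} \approx 821.2$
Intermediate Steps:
$j{\left(k \right)} = 7 + 4 k$
$I{\left(u \right)} = u^{2}$
$\left(32 + \frac{j{\left(8 \right)}}{L}\right) I{\left(5 \right)} = \left(32 + \frac{7 + 4 \cdot 8}{46}\right) 5^{2} = \left(32 + \left(7 + 32\right) \frac{1}{46}\right) 25 = \left(32 + 39 \cdot \frac{1}{46}\right) 25 = \left(32 + \frac{39}{46}\right) 25 = \frac{1511}{46} \cdot 25 = \frac{37775}{46}$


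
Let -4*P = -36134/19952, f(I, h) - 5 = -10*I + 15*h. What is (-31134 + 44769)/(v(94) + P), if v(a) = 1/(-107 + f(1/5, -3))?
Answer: 2795502240/91451 ≈ 30568.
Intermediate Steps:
f(I, h) = 5 - 10*I + 15*h (f(I, h) = 5 + (-10*I + 15*h) = 5 - 10*I + 15*h)
P = 623/1376 (P = -(-18067)/(2*19952) = -1/4*(-623/344) = 623/1376 ≈ 0.45276)
v(a) = -1/149 (v(a) = 1/(-107 + (5 - 10/5 + 15*(-3))) = 1/(-107 + (5 - 10*1/5 - 45)) = 1/(-107 + (5 - 2 - 45)) = 1/(-107 - 42) = 1/(-149) = -1/149)
(-31134 + 44769)/(v(94) + P) = (-31134 + 44769)/(-1/149 + 623/1376) = 13635/(91451/205024) = 13635*(205024/91451) = 2795502240/91451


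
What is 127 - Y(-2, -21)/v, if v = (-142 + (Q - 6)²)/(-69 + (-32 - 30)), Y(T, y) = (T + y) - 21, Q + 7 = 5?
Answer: 7835/39 ≈ 200.90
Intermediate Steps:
Q = -2 (Q = -7 + 5 = -2)
Y(T, y) = -21 + T + y
v = 78/131 (v = (-142 + (-2 - 6)²)/(-69 + (-32 - 30)) = (-142 + (-8)²)/(-69 - 62) = (-142 + 64)/(-131) = -78*(-1/131) = 78/131 ≈ 0.59542)
127 - Y(-2, -21)/v = 127 - (-21 - 2 - 21)/78/131 = 127 - (-44)*131/78 = 127 - 1*(-2882/39) = 127 + 2882/39 = 7835/39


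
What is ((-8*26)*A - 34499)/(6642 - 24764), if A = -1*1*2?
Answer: 34083/18122 ≈ 1.8808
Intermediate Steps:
A = -2 ≈ -2.0000
((-8*26)*A - 34499)/(6642 - 24764) = (-8*26*(-2) - 34499)/(6642 - 24764) = (-208*(-2) - 34499)/(-18122) = (416 - 34499)*(-1/18122) = -34083*(-1/18122) = 34083/18122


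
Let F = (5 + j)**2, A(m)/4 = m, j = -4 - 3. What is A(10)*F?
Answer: 160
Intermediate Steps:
j = -7
A(m) = 4*m
F = 4 (F = (5 - 7)**2 = (-2)**2 = 4)
A(10)*F = (4*10)*4 = 40*4 = 160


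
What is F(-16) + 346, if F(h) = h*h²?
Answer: -3750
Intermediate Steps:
F(h) = h³
F(-16) + 346 = (-16)³ + 346 = -4096 + 346 = -3750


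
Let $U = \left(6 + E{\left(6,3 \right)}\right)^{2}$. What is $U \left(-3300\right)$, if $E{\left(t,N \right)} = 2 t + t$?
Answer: $-1900800$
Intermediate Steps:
$E{\left(t,N \right)} = 3 t$
$U = 576$ ($U = \left(6 + 3 \cdot 6\right)^{2} = \left(6 + 18\right)^{2} = 24^{2} = 576$)
$U \left(-3300\right) = 576 \left(-3300\right) = -1900800$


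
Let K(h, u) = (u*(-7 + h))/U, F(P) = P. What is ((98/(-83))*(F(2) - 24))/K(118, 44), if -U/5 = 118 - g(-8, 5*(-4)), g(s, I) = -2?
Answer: -9800/3071 ≈ -3.1911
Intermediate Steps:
U = -600 (U = -5*(118 - 1*(-2)) = -5*(118 + 2) = -5*120 = -600)
K(h, u) = -u*(-7 + h)/600 (K(h, u) = (u*(-7 + h))/(-600) = (u*(-7 + h))*(-1/600) = -u*(-7 + h)/600)
((98/(-83))*(F(2) - 24))/K(118, 44) = ((98/(-83))*(2 - 24))/(((1/600)*44*(7 - 1*118))) = ((98*(-1/83))*(-22))/(((1/600)*44*(7 - 118))) = (-98/83*(-22))/(((1/600)*44*(-111))) = 2156/(83*(-407/50)) = (2156/83)*(-50/407) = -9800/3071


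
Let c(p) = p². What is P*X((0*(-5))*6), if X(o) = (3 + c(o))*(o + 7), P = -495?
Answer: -10395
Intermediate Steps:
X(o) = (3 + o²)*(7 + o) (X(o) = (3 + o²)*(o + 7) = (3 + o²)*(7 + o))
P*X((0*(-5))*6) = -495*(21 + ((0*(-5))*6)³ + 3*((0*(-5))*6) + 7*((0*(-5))*6)²) = -495*(21 + (0*6)³ + 3*(0*6) + 7*(0*6)²) = -495*(21 + 0³ + 3*0 + 7*0²) = -495*(21 + 0 + 0 + 7*0) = -495*(21 + 0 + 0 + 0) = -495*21 = -10395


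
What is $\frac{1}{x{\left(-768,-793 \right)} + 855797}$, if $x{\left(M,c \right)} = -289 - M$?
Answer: $\frac{1}{856276} \approx 1.1678 \cdot 10^{-6}$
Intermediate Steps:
$\frac{1}{x{\left(-768,-793 \right)} + 855797} = \frac{1}{\left(-289 - -768\right) + 855797} = \frac{1}{\left(-289 + 768\right) + 855797} = \frac{1}{479 + 855797} = \frac{1}{856276}$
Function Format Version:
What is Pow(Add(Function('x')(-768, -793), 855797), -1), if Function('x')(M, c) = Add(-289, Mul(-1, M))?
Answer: Rational(1, 856276) ≈ 1.1678e-6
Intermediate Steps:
Pow(Add(Function('x')(-768, -793), 855797), -1) = Pow(Add(Add(-289, Mul(-1, -768)), 855797), -1) = Pow(Add(Add(-289, 768), 855797), -1) = Pow(Add(479, 855797), -1) = Pow(856276, -1) = Rational(1, 856276)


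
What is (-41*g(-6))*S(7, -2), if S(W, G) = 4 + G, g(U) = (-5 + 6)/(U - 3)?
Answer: 82/9 ≈ 9.1111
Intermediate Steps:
g(U) = 1/(-3 + U)
(-41*g(-6))*S(7, -2) = (-41/(-3 - 6))*(4 - 2) = -41/(-9)*2 = -41*(-1/9)*2 = (41/9)*2 = 82/9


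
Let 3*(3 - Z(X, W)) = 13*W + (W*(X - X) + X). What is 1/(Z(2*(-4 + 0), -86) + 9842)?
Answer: 3/30661 ≈ 9.7844e-5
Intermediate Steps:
Z(X, W) = 3 - 13*W/3 - X/3 (Z(X, W) = 3 - (13*W + (W*(X - X) + X))/3 = 3 - (13*W + (W*0 + X))/3 = 3 - (13*W + (0 + X))/3 = 3 - (13*W + X)/3 = 3 - (X + 13*W)/3 = 3 + (-13*W/3 - X/3) = 3 - 13*W/3 - X/3)
1/(Z(2*(-4 + 0), -86) + 9842) = 1/((3 - 13/3*(-86) - 2*(-4 + 0)/3) + 9842) = 1/((3 + 1118/3 - 2*(-4)/3) + 9842) = 1/((3 + 1118/3 - ⅓*(-8)) + 9842) = 1/((3 + 1118/3 + 8/3) + 9842) = 1/(1135/3 + 9842) = 1/(30661/3) = 3/30661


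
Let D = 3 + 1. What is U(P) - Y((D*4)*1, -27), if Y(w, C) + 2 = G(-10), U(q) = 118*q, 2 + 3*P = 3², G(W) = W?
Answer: 862/3 ≈ 287.33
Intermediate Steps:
P = 7/3 (P = -⅔ + (⅓)*3² = -⅔ + (⅓)*9 = -⅔ + 3 = 7/3 ≈ 2.3333)
D = 4
Y(w, C) = -12 (Y(w, C) = -2 - 10 = -12)
U(P) - Y((D*4)*1, -27) = 118*(7/3) - 1*(-12) = 826/3 + 12 = 862/3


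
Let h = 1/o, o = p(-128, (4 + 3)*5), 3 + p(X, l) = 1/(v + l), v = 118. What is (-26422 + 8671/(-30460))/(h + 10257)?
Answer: -184304419139/71543732190 ≈ -2.5761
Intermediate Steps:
p(X, l) = -3 + 1/(118 + l)
o = -458/153 (o = (-353 - 3*(4 + 3)*5)/(118 + (4 + 3)*5) = (-353 - 21*5)/(118 + 7*5) = (-353 - 3*35)/(118 + 35) = (-353 - 105)/153 = (1/153)*(-458) = -458/153 ≈ -2.9935)
h = -153/458 (h = 1/(-458/153) = -153/458 ≈ -0.33406)
(-26422 + 8671/(-30460))/(h + 10257) = (-26422 + 8671/(-30460))/(-153/458 + 10257) = (-26422 + 8671*(-1/30460))/(4697553/458) = (-26422 - 8671/30460)*(458/4697553) = -804822791/30460*458/4697553 = -184304419139/71543732190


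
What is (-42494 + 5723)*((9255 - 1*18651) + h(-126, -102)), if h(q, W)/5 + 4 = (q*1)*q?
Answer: -2572646244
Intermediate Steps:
h(q, W) = -20 + 5*q² (h(q, W) = -20 + 5*((q*1)*q) = -20 + 5*(q*q) = -20 + 5*q²)
(-42494 + 5723)*((9255 - 1*18651) + h(-126, -102)) = (-42494 + 5723)*((9255 - 1*18651) + (-20 + 5*(-126)²)) = -36771*((9255 - 18651) + (-20 + 5*15876)) = -36771*(-9396 + (-20 + 79380)) = -36771*(-9396 + 79360) = -36771*69964 = -2572646244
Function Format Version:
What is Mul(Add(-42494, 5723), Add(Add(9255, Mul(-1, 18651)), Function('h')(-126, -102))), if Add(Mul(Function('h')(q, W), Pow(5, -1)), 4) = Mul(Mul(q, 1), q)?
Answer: -2572646244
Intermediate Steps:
Function('h')(q, W) = Add(-20, Mul(5, Pow(q, 2))) (Function('h')(q, W) = Add(-20, Mul(5, Mul(Mul(q, 1), q))) = Add(-20, Mul(5, Mul(q, q))) = Add(-20, Mul(5, Pow(q, 2))))
Mul(Add(-42494, 5723), Add(Add(9255, Mul(-1, 18651)), Function('h')(-126, -102))) = Mul(Add(-42494, 5723), Add(Add(9255, Mul(-1, 18651)), Add(-20, Mul(5, Pow(-126, 2))))) = Mul(-36771, Add(Add(9255, -18651), Add(-20, Mul(5, 15876)))) = Mul(-36771, Add(-9396, Add(-20, 79380))) = Mul(-36771, Add(-9396, 79360)) = Mul(-36771, 69964) = -2572646244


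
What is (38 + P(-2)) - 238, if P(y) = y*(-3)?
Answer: -194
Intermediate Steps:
P(y) = -3*y
(38 + P(-2)) - 238 = (38 - 3*(-2)) - 238 = (38 + 6) - 238 = 44 - 238 = -194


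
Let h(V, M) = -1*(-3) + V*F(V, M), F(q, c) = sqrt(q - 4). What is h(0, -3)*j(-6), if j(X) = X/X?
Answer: 3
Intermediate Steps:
F(q, c) = sqrt(-4 + q)
h(V, M) = 3 + V*sqrt(-4 + V) (h(V, M) = -1*(-3) + V*sqrt(-4 + V) = 3 + V*sqrt(-4 + V))
j(X) = 1
h(0, -3)*j(-6) = (3 + 0*sqrt(-4 + 0))*1 = (3 + 0*sqrt(-4))*1 = (3 + 0*(2*I))*1 = (3 + 0)*1 = 3*1 = 3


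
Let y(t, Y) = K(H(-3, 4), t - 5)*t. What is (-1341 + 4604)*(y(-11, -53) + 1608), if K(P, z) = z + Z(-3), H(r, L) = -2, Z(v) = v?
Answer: 5928871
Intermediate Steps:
K(P, z) = -3 + z (K(P, z) = z - 3 = -3 + z)
y(t, Y) = t*(-8 + t) (y(t, Y) = (-3 + (t - 5))*t = (-3 + (-5 + t))*t = (-8 + t)*t = t*(-8 + t))
(-1341 + 4604)*(y(-11, -53) + 1608) = (-1341 + 4604)*(-11*(-8 - 11) + 1608) = 3263*(-11*(-19) + 1608) = 3263*(209 + 1608) = 3263*1817 = 5928871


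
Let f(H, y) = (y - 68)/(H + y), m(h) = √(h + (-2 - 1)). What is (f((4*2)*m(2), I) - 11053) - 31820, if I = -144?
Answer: -13933248/325 + 53*I/650 ≈ -42872.0 + 0.081538*I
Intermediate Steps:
m(h) = √(-3 + h) (m(h) = √(h - 3) = √(-3 + h))
f(H, y) = (-68 + y)/(H + y)
(f((4*2)*m(2), I) - 11053) - 31820 = ((-68 - 144)/((4*2)*√(-3 + 2) - 144) - 11053) - 31820 = (-212/(8*√(-1) - 144) - 11053) - 31820 = (-212/(8*I - 144) - 11053) - 31820 = (-212/(-144 + 8*I) - 11053) - 31820 = (((-144 - 8*I)/20800)*(-212) - 11053) - 31820 = (-53*(-144 - 8*I)/5200 - 11053) - 31820 = (-11053 - 53*(-144 - 8*I)/5200) - 31820 = -42873 - 53*(-144 - 8*I)/5200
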